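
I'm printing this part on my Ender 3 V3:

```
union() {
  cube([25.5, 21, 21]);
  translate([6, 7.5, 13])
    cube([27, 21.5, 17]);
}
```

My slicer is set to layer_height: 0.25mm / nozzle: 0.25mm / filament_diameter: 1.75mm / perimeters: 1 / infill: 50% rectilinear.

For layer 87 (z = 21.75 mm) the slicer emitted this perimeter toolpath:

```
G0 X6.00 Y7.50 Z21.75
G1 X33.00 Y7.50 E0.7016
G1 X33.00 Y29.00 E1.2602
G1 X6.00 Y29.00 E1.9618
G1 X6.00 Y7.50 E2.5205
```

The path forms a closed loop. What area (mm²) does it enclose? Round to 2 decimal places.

580.50 mm²

Apply the shoelace formula to the sequence of (X, Y) vertices; enclosed area = 580.50 mm².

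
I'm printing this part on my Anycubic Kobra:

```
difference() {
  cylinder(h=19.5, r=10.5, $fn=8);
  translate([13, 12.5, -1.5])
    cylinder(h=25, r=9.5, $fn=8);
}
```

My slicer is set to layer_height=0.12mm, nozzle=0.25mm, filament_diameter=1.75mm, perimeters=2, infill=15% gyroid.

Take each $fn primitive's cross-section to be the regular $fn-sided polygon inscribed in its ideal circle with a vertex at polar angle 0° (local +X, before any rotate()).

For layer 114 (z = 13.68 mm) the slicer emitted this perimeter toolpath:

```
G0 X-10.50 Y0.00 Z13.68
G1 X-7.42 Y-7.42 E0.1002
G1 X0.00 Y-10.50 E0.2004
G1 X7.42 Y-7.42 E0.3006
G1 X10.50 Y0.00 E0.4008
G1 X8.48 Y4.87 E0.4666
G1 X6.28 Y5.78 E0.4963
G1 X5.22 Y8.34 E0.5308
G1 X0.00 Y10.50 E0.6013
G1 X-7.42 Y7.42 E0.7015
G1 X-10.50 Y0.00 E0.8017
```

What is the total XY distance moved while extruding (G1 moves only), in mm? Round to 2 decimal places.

64.28 mm

Sum the Euclidean lengths of each G1 segment: total = 64.28 mm.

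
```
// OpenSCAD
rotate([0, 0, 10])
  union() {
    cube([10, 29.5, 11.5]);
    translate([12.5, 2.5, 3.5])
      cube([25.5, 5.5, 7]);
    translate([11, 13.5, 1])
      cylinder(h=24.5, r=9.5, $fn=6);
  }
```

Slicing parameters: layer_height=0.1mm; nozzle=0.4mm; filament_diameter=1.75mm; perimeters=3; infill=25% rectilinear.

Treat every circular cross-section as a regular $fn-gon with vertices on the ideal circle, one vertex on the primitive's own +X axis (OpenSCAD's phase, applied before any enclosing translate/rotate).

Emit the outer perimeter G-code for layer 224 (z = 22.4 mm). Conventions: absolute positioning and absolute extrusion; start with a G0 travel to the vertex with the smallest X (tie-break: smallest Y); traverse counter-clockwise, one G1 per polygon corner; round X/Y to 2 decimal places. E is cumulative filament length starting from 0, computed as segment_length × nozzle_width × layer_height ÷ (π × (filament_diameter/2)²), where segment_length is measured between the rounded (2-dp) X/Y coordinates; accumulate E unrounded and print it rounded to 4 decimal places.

G0 X-0.87 Y13.56 Z22.40
G1 X5.24 Y6.28 E0.1581
G1 X14.60 Y7.93 E0.3161
G1 X17.84 Y16.85 E0.4739
G1 X11.74 Y24.13 E0.6319
G1 X2.38 Y22.48 E0.7899
G1 X-0.87 Y13.56 E0.9478

At z = 22.4 mm: the cube is absent (z outside [0, 11.5]); the cube at (12.5, 2.5) does not reach this height (z outside [3.5, 10.5]); the cylinder at (11, 13.5): section is a regular 6-gon, circumradius r=9.5; Combining (union): only the r=9.5 cylinder at (11, 13.5) is present, so the union is just that shape — 1 connected region; (rotated 10° about Z; rotation is an isometry so areas/perimeters/island counts are preserved). The outline is a single polygon with 6 vertices. Extrusion per mm of travel: 0.4 × 0.1 / (π × 0.875²) = 0.016630. Accumulating E over each segment gives final E = 0.9478.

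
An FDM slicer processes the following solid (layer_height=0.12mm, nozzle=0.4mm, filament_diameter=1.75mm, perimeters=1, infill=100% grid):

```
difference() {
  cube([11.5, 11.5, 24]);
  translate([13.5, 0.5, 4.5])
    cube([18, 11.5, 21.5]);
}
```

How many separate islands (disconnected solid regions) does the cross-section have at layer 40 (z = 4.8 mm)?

1

At z = 4.8 mm: the cube (footprint 11.5×11.5) is included at this height; the cube at (13.5, 0.5) is present — its section is the full 18×11.5 rectangle; After the difference (first − rest): starting from the 11.5×11.5 cube, the 18×11.5 cube at (13.5, 0.5) misses the remaining region (no effect) — 1 connected region. Overall, the cross-section is a single solid region. Island count = 1.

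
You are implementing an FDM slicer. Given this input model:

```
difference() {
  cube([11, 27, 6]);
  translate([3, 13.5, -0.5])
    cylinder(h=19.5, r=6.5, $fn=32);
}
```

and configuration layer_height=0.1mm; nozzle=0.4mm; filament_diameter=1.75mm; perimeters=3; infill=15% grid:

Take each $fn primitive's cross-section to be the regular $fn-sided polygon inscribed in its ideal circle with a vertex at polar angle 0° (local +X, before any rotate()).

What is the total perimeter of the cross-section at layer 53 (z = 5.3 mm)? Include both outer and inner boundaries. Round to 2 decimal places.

At z = 5.3 mm: the 11×27 cube contributes its full rectangle (perimeter 76.00 mm); the cylinder at (3, 13.5): section is a regular 32-gon, circumradius r=6.5 (perimeter = 2·32·6.500·sin(180°/32) = 40.78 mm); After the difference (first − rest): starting from the 11×27 cube, the r=6.5 cylinder at (3, 13.5) partially overlaps it — only the 103.38 mm² overlap (of its 131.88 mm²) is removed, clipping the outline — boundary = 91.18 mm. Overall, the cross-section is a single solid region. Total boundary length (outer) = 91.18 mm.

91.18 mm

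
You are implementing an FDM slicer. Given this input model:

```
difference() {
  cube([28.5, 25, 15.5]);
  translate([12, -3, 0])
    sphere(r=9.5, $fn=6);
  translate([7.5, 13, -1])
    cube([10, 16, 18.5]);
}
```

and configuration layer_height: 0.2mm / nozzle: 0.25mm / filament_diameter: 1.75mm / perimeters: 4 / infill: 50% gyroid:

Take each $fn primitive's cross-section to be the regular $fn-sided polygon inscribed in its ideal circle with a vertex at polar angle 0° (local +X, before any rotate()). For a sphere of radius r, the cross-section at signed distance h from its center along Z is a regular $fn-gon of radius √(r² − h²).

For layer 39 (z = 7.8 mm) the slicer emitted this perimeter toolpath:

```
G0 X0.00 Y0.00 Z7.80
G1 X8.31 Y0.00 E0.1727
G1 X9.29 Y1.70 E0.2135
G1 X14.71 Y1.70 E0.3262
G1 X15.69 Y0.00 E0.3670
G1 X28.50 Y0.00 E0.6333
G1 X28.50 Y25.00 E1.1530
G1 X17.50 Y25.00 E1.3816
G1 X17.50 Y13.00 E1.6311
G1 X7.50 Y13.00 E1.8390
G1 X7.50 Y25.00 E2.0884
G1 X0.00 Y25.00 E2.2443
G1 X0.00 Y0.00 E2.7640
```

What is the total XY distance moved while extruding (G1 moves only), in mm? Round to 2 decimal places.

Sum the Euclidean lengths of each G1 segment: total = 132.96 mm.

132.96 mm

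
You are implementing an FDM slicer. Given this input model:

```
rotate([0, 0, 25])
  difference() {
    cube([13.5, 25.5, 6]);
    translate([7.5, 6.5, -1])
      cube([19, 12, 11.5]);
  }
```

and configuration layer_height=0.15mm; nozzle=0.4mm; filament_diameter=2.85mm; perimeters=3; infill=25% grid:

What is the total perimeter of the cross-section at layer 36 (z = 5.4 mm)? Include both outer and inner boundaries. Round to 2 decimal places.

At z = 5.4 mm: the 13.5×25.5 cube contributes its full rectangle (perimeter 78.00 mm); the 19×12 cube at (7.5, 6.5) contributes its full rectangle (perimeter 62.00 mm); Subtracting the remaining from the first: starting from the 13.5×25.5 cube, the 19×12 cube at (7.5, 6.5) partially overlaps it — only the 72.00 mm² overlap (of its 228.00 mm²) is removed, clipping the outline — boundary = 90.00 mm; (rotated 25° about Z; rotation is an isometry so areas/perimeters/island counts are preserved). Overall, the cross-section is a single solid region. Total boundary length (outer) = 90.00 mm.

90.00 mm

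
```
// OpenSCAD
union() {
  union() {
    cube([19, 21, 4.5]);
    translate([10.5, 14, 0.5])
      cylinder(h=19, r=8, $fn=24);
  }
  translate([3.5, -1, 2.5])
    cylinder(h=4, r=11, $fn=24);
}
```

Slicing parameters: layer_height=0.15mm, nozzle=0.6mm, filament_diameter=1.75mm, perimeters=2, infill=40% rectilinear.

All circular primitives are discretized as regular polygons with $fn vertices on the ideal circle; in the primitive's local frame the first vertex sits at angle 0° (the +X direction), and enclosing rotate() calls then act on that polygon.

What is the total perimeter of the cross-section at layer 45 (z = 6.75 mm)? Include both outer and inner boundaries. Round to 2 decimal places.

At z = 6.75 mm: the cube is absent (z outside [0, 4.5]); the cylinder at (10.5, 14): section is a regular 24-gon, circumradius r=8 (perimeter = 2·24·8.000·sin(180°/24) = 50.12 mm); Combining (union): only the r=8 cylinder at (10.5, 14) is present, so the union is just that shape — boundary = 50.12 mm; the cylinder at (3.5, -1) is not intersected at this z (z outside [2.5, 6.5]); Combining (union): only the result so far is present, so the union is just that shape — boundary = 50.12 mm. Overall, the cross-section is a single solid region. Total boundary length (outer) = 50.12 mm.

50.12 mm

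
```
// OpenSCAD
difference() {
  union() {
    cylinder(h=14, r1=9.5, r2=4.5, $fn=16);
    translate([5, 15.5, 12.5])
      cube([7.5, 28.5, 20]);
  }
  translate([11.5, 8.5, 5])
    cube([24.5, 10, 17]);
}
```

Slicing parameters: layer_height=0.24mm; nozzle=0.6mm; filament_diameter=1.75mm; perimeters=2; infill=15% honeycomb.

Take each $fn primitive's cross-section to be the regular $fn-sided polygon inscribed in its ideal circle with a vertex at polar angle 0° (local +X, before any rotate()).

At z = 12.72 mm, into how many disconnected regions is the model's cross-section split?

2

At z = 12.72 mm: the cone (r1=9.5→r2=4.5) has section circumradius 4.957 here — a regular 16-gon; the cube at (5, 15.5) (footprint 7.5×28.5) is included at this height; Combining (union): the 2 present regions are separate (no shared area or edge), so areas and boundary lengths simply add and each stays a separate island — 2 connected regions; the cube at (11.5, 8.5) is present — its section is the full 24.5×10 rectangle; Taking the first minus the rest: starting from the result so far, the 24.5×10 cube at (11.5, 8.5) partially overlaps it — only the 3.00 mm² overlap (of its 245.00 mm²) is removed, clipping the outline — 2 connected regions. The result has 2 disconnected regions.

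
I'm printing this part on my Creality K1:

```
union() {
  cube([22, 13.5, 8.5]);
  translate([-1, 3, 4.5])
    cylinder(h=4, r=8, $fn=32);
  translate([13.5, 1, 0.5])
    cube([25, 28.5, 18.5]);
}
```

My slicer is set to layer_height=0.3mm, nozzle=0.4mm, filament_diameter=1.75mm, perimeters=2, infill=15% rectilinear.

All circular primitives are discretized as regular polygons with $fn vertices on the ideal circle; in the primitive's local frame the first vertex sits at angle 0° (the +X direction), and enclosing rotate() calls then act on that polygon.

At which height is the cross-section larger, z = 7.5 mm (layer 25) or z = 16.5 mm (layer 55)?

layer 25 (z = 7.5 mm)

Layer 25 (z = 7.5): the 22×13.5 cube contributes its full rectangle (area 297.00 mm²); the r=8 cylinder at (-1, 3) gives a regular 32-gon of circumradius 8 (constant along its height) (area = (32/2)·8.000²·sin(360°/32) = 199.77 mm²); the 25×28.5 cube at (13.5, 1) contributes its full rectangle (area 712.50 mm²); Combining (union): the regions partially overlap — summed areas 1209.27 mm² minus the doubly-counted overlap 168.59 mm² gives 1040.69 mm² — area = 1040.69 mm². So its area = 1040.69 mm². Layer 55 (z = 16.5): the cube is absent (z outside [0, 8.5]); the cylinder at (-1, 3) does not reach this height (z outside [4.5, 8.5]); the cube at (13.5, 1) is present — its section is the full 25×28.5 rectangle (area 712.50 mm²); Combining (union): only the 25×28.5 cube at (13.5, 1) is present, so the union is just that shape — area = 712.50 mm². So its area = 712.50 mm². Layer 25 is larger (1040.69 vs 712.50 mm²).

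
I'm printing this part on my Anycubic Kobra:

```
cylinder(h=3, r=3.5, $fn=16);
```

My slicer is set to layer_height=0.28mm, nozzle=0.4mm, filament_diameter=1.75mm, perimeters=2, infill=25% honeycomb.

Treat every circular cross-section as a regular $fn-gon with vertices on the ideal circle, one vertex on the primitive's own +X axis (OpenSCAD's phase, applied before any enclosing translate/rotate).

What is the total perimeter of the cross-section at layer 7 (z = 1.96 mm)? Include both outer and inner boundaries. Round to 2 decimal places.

21.85 mm

At z = 1.96 mm: the r=3.5 cylinder gives a regular 16-gon of circumradius 3.5 (constant along its height) (perimeter = 2·16·3.500·sin(180°/16) = 21.85 mm). Overall, the cross-section is a single solid region. Total boundary length (outer) = 21.85 mm.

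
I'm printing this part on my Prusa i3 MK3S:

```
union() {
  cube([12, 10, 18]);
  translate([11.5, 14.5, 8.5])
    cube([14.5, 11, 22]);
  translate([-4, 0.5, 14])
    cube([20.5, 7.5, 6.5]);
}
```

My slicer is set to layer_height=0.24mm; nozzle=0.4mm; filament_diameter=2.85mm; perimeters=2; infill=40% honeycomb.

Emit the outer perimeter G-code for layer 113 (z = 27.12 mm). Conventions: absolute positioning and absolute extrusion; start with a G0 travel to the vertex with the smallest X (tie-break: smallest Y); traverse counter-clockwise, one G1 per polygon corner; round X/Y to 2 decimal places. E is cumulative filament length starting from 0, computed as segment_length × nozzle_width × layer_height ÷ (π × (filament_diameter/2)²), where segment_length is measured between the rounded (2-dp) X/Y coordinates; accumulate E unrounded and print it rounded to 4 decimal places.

G0 X11.50 Y14.50 Z27.12
G1 X26.00 Y14.50 E0.2182
G1 X26.00 Y25.50 E0.3837
G1 X11.50 Y25.50 E0.6019
G1 X11.50 Y14.50 E0.7675

At z = 27.12 mm: the cube is absent (z outside [0, 18]); the cube at (11.5, 14.5) is present — its section is the full 14.5×11 rectangle; the cube at (-4, 0.5) does not reach this height (z outside [14, 20.5]); Taking the union: only the 14.5×11 cube at (11.5, 14.5) is present, so the union is just that shape — 1 connected region. The outline is a single polygon with 4 vertices. Extrusion per mm of travel: 0.4 × 0.24 / (π × 1.425²) = 0.015048. Accumulating E over each segment gives final E = 0.7675.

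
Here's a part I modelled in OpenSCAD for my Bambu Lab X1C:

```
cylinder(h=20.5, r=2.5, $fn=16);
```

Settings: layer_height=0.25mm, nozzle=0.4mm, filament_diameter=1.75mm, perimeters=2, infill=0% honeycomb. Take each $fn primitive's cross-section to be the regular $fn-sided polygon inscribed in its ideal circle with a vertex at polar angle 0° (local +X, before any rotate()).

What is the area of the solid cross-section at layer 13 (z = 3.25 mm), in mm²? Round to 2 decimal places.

19.13 mm²

At z = 3.25 mm: the r=2.5 cylinder gives a regular 16-gon of circumradius 2.5 (constant along its height) (area = (16/2)·2.500²·sin(360°/16) = 19.13 mm²). Overall, the cross-section is a single solid region. Net area = 19.13 mm².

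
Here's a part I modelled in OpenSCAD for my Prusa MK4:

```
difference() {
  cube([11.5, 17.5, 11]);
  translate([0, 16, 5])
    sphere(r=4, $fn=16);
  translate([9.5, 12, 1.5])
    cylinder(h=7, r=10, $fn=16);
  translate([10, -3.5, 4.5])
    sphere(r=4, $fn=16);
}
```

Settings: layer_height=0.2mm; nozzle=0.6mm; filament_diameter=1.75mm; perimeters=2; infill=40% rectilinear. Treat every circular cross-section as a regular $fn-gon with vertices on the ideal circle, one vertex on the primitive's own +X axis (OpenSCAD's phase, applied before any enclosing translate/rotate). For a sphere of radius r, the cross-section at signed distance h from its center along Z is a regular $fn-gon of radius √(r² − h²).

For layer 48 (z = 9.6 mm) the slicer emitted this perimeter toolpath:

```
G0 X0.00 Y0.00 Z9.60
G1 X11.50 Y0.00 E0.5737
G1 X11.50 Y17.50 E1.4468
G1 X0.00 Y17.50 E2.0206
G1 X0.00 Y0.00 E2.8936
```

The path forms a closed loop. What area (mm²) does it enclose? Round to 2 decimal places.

201.25 mm²

Apply the shoelace formula to the sequence of (X, Y) vertices; enclosed area = 201.25 mm².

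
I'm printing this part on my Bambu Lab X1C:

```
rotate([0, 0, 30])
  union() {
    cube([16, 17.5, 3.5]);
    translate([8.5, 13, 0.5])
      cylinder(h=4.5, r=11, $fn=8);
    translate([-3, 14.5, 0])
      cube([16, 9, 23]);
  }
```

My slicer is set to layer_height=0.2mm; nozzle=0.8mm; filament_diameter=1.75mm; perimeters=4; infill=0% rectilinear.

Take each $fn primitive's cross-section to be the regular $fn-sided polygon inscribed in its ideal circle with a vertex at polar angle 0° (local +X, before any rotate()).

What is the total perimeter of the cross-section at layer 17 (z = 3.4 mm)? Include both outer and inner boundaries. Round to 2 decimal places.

84.60 mm

At z = 3.4 mm: the 16×17.5 cube contributes its full rectangle (perimeter 67.00 mm); the r=11 cylinder at (8.5, 13) gives a regular 8-gon of circumradius 11 (constant along its height) (perimeter = 2·8·11.000·sin(180°/8) = 67.35 mm); the cube at (-3, 14.5) (footprint 16×9) is included at this height (perimeter 50.00 mm); Merging all regions: the regions partially overlap (shared area 328.34 mm²), so the edge portions inside another operand are dropped and the merged outline is re-measured after clipping — boundary = 84.60 mm; (rotated 30° about Z; rotation is an isometry so areas/perimeters/island counts are preserved). Overall, the cross-section is a single solid region. Total boundary length (outer) = 84.60 mm.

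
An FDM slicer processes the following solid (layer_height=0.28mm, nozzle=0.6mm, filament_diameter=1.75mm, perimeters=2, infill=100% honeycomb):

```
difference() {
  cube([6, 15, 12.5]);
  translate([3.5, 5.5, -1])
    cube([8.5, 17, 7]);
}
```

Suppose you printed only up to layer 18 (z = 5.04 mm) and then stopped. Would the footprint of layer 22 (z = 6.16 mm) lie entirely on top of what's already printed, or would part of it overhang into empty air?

part overhangs

Compare the two slices. At z = 5.04: the cube is present — its section is the full 6×15 rectangle (area 90.00 mm²); the cube at (3.5, 5.5) is present — its section is the full 8.5×17 rectangle (area 144.50 mm²); Taking the first minus the rest: starting from the 6×15 cube (90.00 mm²), the 8.5×17 cube at (3.5, 5.5) partially overlaps it — only the 23.75 mm² overlap (of its 144.50 mm²) is removed, clipping the outline — area = 66.25 mm². At z = 6.16: the cube (footprint 6×15) is included at this height (area 90.00 mm²); the cube at (3.5, 5.5) is absent (z outside [-1, 6]); After the difference (first − rest): none of the subtracted shapes is present at this height, so the 6×15 cube is unchanged — area = 90.00 mm². Checking containment: at z = 6.16 the cross-section extends beyond the z = 5.04 cross-section by about 23.75 mm².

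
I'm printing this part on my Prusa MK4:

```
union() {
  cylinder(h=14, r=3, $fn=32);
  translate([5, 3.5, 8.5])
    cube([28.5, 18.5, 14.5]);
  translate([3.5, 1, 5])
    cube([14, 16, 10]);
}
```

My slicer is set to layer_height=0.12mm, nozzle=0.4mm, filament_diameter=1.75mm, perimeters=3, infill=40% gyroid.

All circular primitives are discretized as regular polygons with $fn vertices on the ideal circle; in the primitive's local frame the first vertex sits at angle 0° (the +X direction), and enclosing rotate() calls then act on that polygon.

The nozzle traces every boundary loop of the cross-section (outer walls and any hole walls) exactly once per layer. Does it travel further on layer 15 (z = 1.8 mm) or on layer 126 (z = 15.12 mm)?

layer 126 (z = 15.12 mm)

Layer 15 (z = 1.8): the r=3 cylinder contributes a regular 32-gon of circumradius 3 (perimeter = 2·32·3.000·sin(180°/32) = 18.82 mm); the cube at (5, 3.5) is absent (z outside [8.5, 23]); the cube at (3.5, 1) is absent (z outside [5, 15]); Combining (union): only the r=3 cylinder is present, so the union is just that shape — boundary = 18.82 mm. So its perimeter = 18.82 mm. Layer 126 (z = 15.12): the cylinder is not intersected at this z (z outside [0, 14]); the cube at (5, 3.5) (footprint 28.5×18.5) is included at this height (perimeter 94.00 mm); the cube at (3.5, 1) is absent (z outside [5, 15]); Merging all regions: only the 28.5×18.5 cube at (5, 3.5) is present, so the union is just that shape — boundary = 94.00 mm. So its perimeter = 94.00 mm. Layer 126 is larger (94.00 vs 18.82 mm).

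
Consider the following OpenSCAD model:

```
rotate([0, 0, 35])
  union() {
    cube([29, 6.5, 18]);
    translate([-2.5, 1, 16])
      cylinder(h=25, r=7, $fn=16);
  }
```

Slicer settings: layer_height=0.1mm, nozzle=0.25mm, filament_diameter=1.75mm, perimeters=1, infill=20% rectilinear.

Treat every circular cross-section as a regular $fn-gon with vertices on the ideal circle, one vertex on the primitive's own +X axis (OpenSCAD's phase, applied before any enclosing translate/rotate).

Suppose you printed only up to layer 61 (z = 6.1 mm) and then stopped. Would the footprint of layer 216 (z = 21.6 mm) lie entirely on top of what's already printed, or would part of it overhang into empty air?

part overhangs

Compare the two slices. At z = 6.1: the 29×6.5 cube contributes its full rectangle (area 188.50 mm²); the cylinder at (-2.5, 1) does not reach this height (z outside [16, 41]); Combining (union): only the 29×6.5 cube is present, so the union is just that shape — area = 188.50 mm²; (whole slice rotated 35° about Z — lengths, areas and connectivity unchanged). At z = 21.6: the cube does not reach this height (z outside [0, 18]); the cylinder at (-2.5, 1): section is a regular 16-gon, circumradius r=7 (area = (16/2)·7.000²·sin(360°/16) = 150.01 mm²); Merging all regions: only the r=7 cylinder at (-2.5, 1) is present, so the union is just that shape — area = 150.01 mm²; (whole slice rotated 35° about Z — lengths, areas and connectivity unchanged). Checking containment: at z = 21.6 the cross-section extends beyond the z = 6.1 cross-section by about 125.86 mm².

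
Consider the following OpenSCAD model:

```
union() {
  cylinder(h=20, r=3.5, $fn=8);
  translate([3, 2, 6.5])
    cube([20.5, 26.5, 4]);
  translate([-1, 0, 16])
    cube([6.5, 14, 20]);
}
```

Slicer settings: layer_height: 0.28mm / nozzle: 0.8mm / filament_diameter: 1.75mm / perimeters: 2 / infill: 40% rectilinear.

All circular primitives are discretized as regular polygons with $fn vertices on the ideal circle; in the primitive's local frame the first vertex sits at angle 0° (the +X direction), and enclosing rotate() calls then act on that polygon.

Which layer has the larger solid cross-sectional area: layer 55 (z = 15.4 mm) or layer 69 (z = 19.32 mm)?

Layer 55 (z = 15.4): the r=3.5 cylinder gives a regular 8-gon of circumradius 3.5 (constant along its height) (area = (8/2)·3.500²·sin(360°/8) = 34.65 mm²); the cube at (3, 2) is not intersected at this z (z outside [6.5, 10.5]); the cube at (-1, 0) does not reach this height (z outside [16, 36]); Taking the union: only the r=3.5 cylinder is present, so the union is just that shape — area = 34.65 mm². So its area = 34.65 mm². Layer 69 (z = 19.32): the cylinder: section is a regular 8-gon, circumradius r=3.5 (area = (8/2)·3.500²·sin(360°/8) = 34.65 mm²); the cube at (3, 2) is absent (z outside [6.5, 10.5]); the cube at (-1, 0) is present — its section is the full 6.5×14 rectangle (area 91.00 mm²); Combining (union): the regions partially overlap — summed areas 125.65 mm² minus the doubly-counted overlap 11.95 mm² gives 113.69 mm² — area = 113.69 mm². So its area = 113.69 mm². Layer 69 is larger (113.69 vs 34.65 mm²).

layer 69 (z = 19.32 mm)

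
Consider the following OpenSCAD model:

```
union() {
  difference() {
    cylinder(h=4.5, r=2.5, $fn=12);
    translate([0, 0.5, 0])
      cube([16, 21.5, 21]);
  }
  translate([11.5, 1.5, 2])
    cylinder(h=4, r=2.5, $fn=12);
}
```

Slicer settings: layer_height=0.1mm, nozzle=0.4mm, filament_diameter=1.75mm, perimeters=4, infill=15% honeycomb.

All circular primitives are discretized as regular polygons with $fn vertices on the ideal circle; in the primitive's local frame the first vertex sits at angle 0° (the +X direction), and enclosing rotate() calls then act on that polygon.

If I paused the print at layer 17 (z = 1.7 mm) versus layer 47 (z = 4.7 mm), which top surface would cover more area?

layer 47 (z = 4.7 mm)

Layer 17 (z = 1.7): the r=2.5 cylinder gives a regular 12-gon of circumradius 2.5 (constant along its height) (area = (12/2)·2.500²·sin(360°/12) = 18.75 mm²); the cube at (0, 0.5) (footprint 16×21.5) is included at this height (area 344.00 mm²); Taking the first minus the rest: starting from the r=2.5 cylinder (18.75 mm²), the 16×21.5 cube at (0, 0.5) partially overlaps it — only the 3.47 mm² overlap (of its 344.00 mm²) is removed, clipping the outline — area = 15.28 mm²; the cylinder at (11.5, 1.5) is absent (z outside [2, 6]); Combining (union): only that combined region is present, so the union is just that shape — area = 15.28 mm². So its area = 15.28 mm². Layer 47 (z = 4.7): the cylinder is not intersected at this z (z outside [0, 4.5]); the cube at (0, 0.5) (footprint 16×21.5) is included at this height (area 344.00 mm²); Taking the first minus the rest: the first operand is absent here, so nothing remains; the r=2.5 cylinder at (11.5, 1.5) gives a regular 12-gon of circumradius 2.5 (constant along its height) (area = (12/2)·2.500²·sin(360°/12) = 18.75 mm²); Combining (union): only the r=2.5 cylinder at (11.5, 1.5) is present, so the union is just that shape — area = 18.75 mm². So its area = 18.75 mm². Layer 47 is larger (18.75 vs 15.28 mm²).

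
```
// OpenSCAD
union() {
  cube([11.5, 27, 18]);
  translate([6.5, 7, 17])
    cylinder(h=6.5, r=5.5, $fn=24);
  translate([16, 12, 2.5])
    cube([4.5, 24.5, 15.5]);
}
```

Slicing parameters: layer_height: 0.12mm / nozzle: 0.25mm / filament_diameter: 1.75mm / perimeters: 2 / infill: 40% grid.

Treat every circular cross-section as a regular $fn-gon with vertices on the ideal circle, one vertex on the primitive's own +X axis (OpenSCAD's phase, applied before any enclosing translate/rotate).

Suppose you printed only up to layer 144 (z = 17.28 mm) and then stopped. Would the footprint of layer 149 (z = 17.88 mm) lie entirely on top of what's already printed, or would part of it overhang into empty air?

Compare the two slices. At z = 17.28: the 11.5×27 cube contributes its full rectangle (area 310.50 mm²); the r=5.5 cylinder at (6.5, 7) gives a regular 24-gon of circumradius 5.5 (constant along its height) (area = (24/2)·5.500²·sin(360°/24) = 93.95 mm²); the 4.5×24.5 cube at (16, 12) contributes its full rectangle (area 110.25 mm²); Combining (union): the regions partially overlap — summed areas 514.70 mm² minus the doubly-counted overlap 92.56 mm² gives 422.14 mm² — area = 422.14 mm². At z = 17.88: the cube (footprint 11.5×27) is included at this height (area 310.50 mm²); the r=5.5 cylinder at (6.5, 7) gives a regular 24-gon of circumradius 5.5 (constant along its height) (area = (24/2)·5.500²·sin(360°/24) = 93.95 mm²); the cube at (16, 12) (footprint 4.5×24.5) is included at this height (area 110.25 mm²); Merging all regions: the regions partially overlap — summed areas 514.70 mm² minus the doubly-counted overlap 92.56 mm² gives 422.14 mm² — area = 422.14 mm². Checking containment: the cross-section at z = 17.88 is a subset of the cross-section at z = 17.28.

entirely on top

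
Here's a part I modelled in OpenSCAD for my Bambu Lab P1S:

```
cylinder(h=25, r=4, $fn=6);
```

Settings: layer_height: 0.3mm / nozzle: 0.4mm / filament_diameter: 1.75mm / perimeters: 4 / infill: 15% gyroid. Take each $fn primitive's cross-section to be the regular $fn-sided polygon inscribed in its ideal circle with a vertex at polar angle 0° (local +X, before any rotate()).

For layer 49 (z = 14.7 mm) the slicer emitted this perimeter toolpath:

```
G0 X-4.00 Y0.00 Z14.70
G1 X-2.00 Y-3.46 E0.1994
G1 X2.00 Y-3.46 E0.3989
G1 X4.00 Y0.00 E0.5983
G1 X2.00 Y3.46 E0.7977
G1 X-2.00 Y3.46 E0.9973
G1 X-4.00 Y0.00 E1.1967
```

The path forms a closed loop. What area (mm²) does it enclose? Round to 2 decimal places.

Apply the shoelace formula to the sequence of (X, Y) vertices; enclosed area = 41.52 mm².

41.52 mm²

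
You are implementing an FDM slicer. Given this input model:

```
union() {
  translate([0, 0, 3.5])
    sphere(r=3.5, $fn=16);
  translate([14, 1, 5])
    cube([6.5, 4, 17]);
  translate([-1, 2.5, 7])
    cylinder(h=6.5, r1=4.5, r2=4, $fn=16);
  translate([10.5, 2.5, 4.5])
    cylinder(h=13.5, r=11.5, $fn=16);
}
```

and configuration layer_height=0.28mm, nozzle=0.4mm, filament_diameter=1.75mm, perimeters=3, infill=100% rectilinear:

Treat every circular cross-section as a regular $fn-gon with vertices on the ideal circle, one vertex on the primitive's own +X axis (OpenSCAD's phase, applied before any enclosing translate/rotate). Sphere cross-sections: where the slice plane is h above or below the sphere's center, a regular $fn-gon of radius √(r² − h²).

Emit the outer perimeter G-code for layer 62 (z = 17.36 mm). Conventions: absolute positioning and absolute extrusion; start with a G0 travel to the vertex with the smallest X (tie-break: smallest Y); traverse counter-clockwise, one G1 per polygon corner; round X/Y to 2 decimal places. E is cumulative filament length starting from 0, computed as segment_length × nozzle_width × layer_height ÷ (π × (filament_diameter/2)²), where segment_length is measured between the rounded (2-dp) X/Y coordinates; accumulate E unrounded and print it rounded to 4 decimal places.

At z = 17.36 mm: the sphere is not intersected at this z (|z−center|=13.860 > r=3.5); the 6.5×4 cube at (14, 1) contributes its full rectangle; the cone at (-1, 2.5) is absent (z outside [7, 13.5]); the r=11.5 cylinder at (10.5, 2.5) gives a regular 16-gon of circumradius 11.5 (constant along its height); Merging all regions: the 6.5×4 cube at (14, 1) lies entirely inside the r=11.5 cylinder at (10.5, 2.5), so the union is just the r=11.5 cylinder at (10.5, 2.5) — 1 connected region. The outline is a single polygon with 16 vertices. Extrusion per mm of travel: 0.4 × 0.28 / (π × 0.875²) = 0.046564. Accumulating E over each segment gives final E = 3.3421.

G0 X-1.00 Y2.50 Z17.36
G1 X-0.12 Y-1.90 E0.2089
G1 X2.37 Y-5.63 E0.4178
G1 X6.10 Y-8.12 E0.6266
G1 X10.50 Y-9.00 E0.8355
G1 X14.90 Y-8.12 E1.0445
G1 X18.63 Y-5.63 E1.2533
G1 X21.12 Y-1.90 E1.4621
G1 X22.00 Y2.50 E1.6711
G1 X21.12 Y6.90 E1.8800
G1 X18.63 Y10.63 E2.0888
G1 X14.90 Y13.12 E2.2977
G1 X10.50 Y14.00 E2.5066
G1 X6.10 Y13.12 E2.7156
G1 X2.37 Y10.63 E2.9244
G1 X-0.12 Y6.90 E3.1332
G1 X-1.00 Y2.50 E3.3421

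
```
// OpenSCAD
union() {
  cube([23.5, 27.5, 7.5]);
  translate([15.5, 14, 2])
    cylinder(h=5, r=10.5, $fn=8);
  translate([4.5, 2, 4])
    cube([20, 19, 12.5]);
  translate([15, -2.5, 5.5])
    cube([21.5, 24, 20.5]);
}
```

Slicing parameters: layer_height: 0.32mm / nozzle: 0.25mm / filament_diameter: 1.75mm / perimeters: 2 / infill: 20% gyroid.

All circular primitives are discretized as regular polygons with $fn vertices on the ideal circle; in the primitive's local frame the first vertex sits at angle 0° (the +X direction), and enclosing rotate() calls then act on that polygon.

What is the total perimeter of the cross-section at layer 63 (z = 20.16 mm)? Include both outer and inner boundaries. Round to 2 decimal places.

At z = 20.16 mm: the cube is absent (z outside [0, 7.5]); the cylinder at (15.5, 14) is not intersected at this z (z outside [2, 7]); the cube at (4.5, 2) does not reach this height (z outside [4, 16.5]); the 21.5×24 cube at (15, -2.5) contributes its full rectangle (perimeter 91.00 mm); Taking the union: only the 21.5×24 cube at (15, -2.5) is present, so the union is just that shape — boundary = 91.00 mm. Overall, the cross-section is a single solid region. Total boundary length (outer) = 91.00 mm.

91.00 mm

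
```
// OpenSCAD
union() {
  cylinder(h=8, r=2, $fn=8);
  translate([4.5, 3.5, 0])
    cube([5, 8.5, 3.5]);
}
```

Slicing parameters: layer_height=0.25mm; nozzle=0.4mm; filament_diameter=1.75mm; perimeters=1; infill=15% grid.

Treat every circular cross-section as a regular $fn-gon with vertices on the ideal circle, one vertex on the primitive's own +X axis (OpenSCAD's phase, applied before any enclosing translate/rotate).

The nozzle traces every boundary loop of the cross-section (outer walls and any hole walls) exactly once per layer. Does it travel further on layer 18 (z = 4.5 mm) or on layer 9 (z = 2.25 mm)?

layer 9 (z = 2.25 mm)

Layer 18 (z = 4.5): the cylinder: section is a regular 8-gon, circumradius r=2 (perimeter = 2·8·2.000·sin(180°/8) = 12.25 mm); the cube at (4.5, 3.5) does not reach this height (z outside [0, 3.5]); Combining (union): only the r=2 cylinder is present, so the union is just that shape — boundary = 12.25 mm. So its perimeter = 12.25 mm. Layer 9 (z = 2.25): the cylinder: section is a regular 8-gon, circumradius r=2 (perimeter = 2·8·2.000·sin(180°/8) = 12.25 mm); the cube at (4.5, 3.5) (footprint 5×8.5) is included at this height (perimeter 27.00 mm); Combining (union): the 2 present regions are separate (no shared area or edge), so areas and boundary lengths simply add and each stays a separate island — boundary = 39.25 mm. So its perimeter = 39.25 mm. Layer 9 is larger (39.25 vs 12.25 mm).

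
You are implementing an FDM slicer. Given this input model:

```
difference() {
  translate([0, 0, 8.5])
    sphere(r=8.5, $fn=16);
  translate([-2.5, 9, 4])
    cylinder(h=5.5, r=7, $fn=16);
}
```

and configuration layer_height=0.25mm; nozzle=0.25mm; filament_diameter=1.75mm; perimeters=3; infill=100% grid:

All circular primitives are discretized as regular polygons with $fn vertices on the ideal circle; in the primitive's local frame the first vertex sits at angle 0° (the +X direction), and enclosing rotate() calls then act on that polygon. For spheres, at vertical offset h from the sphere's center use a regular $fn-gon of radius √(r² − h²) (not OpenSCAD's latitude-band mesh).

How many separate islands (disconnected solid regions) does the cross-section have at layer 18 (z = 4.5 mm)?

1

At z = 4.5 mm: the r=8.5 sphere slices to a regular 16-gon of circumradius 7.500 (√(r²−h²) with h=4 from center); the r=7 cylinder at (-2.5, 9) gives a regular 16-gon of circumradius 7 (constant along its height); After the difference (first − rest): starting from the r=8.5 sphere, the r=7 cylinder at (-2.5, 9) partially overlaps it — only the 37.36 mm² overlap (of its 150.01 mm²) is removed, clipping the outline — 1 connected region. Overall, the cross-section is a single solid region. Island count = 1.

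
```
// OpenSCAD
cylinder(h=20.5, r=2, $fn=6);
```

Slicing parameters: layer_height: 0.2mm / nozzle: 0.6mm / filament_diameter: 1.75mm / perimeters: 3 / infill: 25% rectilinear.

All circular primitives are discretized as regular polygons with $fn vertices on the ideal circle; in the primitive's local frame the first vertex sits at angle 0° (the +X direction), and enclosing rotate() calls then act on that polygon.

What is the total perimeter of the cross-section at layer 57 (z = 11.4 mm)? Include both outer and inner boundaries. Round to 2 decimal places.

12.00 mm

At z = 11.4 mm: the r=2 cylinder contributes a regular 6-gon of circumradius 2 (perimeter = 2·6·2.000·sin(180°/6) = 12.00 mm). Overall, the cross-section is a single solid region. Total boundary length (outer) = 12.00 mm.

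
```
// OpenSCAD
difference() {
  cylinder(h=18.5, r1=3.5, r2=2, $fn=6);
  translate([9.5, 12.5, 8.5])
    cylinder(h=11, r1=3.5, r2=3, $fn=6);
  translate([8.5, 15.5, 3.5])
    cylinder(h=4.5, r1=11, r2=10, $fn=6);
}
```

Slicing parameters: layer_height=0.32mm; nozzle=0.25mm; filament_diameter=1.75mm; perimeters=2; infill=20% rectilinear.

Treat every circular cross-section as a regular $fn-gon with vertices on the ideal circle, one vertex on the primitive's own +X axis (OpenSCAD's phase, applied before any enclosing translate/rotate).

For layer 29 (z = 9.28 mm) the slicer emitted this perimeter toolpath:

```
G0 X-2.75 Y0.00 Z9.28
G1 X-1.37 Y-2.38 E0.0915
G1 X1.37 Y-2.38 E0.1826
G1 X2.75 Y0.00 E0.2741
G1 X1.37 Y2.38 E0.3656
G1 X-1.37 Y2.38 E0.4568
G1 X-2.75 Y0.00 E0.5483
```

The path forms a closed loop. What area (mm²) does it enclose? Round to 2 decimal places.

19.61 mm²

Apply the shoelace formula to the sequence of (X, Y) vertices; enclosed area = 19.61 mm².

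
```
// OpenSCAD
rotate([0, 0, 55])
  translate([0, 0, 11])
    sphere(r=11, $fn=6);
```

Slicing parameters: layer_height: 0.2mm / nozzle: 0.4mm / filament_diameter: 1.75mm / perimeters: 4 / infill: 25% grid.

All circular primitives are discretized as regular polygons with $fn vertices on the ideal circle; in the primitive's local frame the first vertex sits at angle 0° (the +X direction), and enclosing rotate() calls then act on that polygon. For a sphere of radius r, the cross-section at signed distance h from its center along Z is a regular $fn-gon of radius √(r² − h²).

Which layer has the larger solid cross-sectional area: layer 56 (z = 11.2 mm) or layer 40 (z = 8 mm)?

layer 56 (z = 11.2 mm)

Layer 56 (z = 11.2): the r=11 sphere contributes a regular 6-gon of circumradius √(11²−0.2²) = 10.998 (area = (6/2)·10.998²·sin(360°/6) = 314.26 mm²); (whole slice rotated 55° about Z — lengths, areas and connectivity unchanged). So its area = 314.26 mm². Layer 40 (z = 8): the sphere: section is a regular 6-gon, circumradius = √(r²−h²) = √(11²−3²) = 10.583 (area = (6/2)·10.583²·sin(360°/6) = 290.98 mm²); (whole slice rotated 55° about Z — lengths, areas and connectivity unchanged). So its area = 290.98 mm². Layer 56 is larger (314.26 vs 290.98 mm²).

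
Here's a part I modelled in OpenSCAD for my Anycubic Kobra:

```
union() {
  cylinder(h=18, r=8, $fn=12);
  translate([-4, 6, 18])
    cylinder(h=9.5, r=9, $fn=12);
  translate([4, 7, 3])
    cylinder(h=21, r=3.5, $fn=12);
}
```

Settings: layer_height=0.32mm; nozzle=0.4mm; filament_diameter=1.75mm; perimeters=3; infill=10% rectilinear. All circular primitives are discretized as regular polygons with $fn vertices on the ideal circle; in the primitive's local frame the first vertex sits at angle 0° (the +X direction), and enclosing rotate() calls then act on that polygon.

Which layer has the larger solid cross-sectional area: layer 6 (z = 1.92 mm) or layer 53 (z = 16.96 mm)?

layer 53 (z = 16.96 mm)

Layer 6 (z = 1.92): the cylinder: section is a regular 12-gon, circumradius r=8 (area = (12/2)·8.000²·sin(360°/12) = 192.00 mm²); the cylinder at (-4, 6) does not reach this height (z outside [18, 27.5]); the cylinder at (4, 7) does not reach this height (z outside [3, 24]); Taking the union: only the r=8 cylinder is present, so the union is just that shape — area = 192.00 mm². So its area = 192.00 mm². Layer 53 (z = 16.96): the r=8 cylinder gives a regular 12-gon of circumradius 8 (constant along its height) (area = (12/2)·8.000²·sin(360°/12) = 192.00 mm²); the cylinder at (-4, 6) is absent (z outside [18, 27.5]); the r=3.5 cylinder at (4, 7) gives a regular 12-gon of circumradius 3.5 (constant along its height) (area = (12/2)·3.500²·sin(360°/12) = 36.75 mm²); Taking the union: the regions partially overlap — summed areas 228.75 mm² minus the doubly-counted overlap 14.91 mm² gives 213.84 mm² — area = 213.84 mm². So its area = 213.84 mm². Layer 53 is larger (213.84 vs 192.00 mm²).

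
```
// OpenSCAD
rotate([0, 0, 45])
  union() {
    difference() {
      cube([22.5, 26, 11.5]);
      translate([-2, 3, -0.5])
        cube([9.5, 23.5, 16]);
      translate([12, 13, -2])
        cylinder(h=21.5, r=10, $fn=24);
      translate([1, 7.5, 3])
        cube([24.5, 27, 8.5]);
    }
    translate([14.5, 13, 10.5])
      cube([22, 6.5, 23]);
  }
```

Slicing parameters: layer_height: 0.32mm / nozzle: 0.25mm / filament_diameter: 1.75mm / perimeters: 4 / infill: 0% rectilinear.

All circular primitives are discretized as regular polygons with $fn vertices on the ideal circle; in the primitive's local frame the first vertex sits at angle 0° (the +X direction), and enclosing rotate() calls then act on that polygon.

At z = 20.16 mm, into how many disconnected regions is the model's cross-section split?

At z = 20.16 mm: the cube is absent (z outside [0, 11.5]); the cube at (-2, 3) does not reach this height (z outside [-0.5, 15.5]); the cylinder at (12, 13) is absent (z outside [-2, 19.5]); the cube at (1, 7.5) does not reach this height (z outside [3, 11.5]); After the difference (first − rest): the first operand is absent here, so nothing remains; the cube at (14.5, 13) (footprint 22×6.5) is included at this height; Merging all regions: only the 22×6.5 cube at (14.5, 13) is present, so the union is just that shape — 1 connected region; (whole slice rotated 45° about Z — lengths, areas and connectivity unchanged). The result has 1 disconnected region.

1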